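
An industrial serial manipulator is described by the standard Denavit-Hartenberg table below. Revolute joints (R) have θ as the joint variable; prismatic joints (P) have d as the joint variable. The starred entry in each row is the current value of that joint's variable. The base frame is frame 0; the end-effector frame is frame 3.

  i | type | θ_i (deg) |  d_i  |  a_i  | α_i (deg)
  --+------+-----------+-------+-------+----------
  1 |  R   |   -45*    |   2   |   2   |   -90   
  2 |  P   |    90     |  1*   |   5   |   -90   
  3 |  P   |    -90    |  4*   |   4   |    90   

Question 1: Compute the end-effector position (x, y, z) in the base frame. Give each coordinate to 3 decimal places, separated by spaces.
after link 1: o_1 = (1.4142, -1.4142, 2.0000)
after link 2: o_2 = (2.1213, -0.7071, -3.0000)
after link 3: o_3 = (2.1213, 4.9497, -3.0000)

2.121 4.950 -3.000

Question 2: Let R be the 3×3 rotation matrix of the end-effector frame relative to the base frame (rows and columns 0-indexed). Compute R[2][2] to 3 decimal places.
1.000

End-effector z-axis (col 2 of R) = (-0.0000,0.0000,1.0000)
R[2][2] = 1.0000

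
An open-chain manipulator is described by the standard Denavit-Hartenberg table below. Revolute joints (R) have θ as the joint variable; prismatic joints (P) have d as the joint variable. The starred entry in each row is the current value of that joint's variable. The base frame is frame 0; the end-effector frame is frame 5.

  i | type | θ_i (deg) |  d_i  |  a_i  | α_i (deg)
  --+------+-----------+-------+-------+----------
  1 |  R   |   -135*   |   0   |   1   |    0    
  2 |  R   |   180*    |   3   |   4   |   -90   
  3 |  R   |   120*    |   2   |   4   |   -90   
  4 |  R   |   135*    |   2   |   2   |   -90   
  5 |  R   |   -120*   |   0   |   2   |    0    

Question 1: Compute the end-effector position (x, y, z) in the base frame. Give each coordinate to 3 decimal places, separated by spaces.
-2.243 -0.414 2.014

after link 1: o_1 = (-0.7071, -0.7071, 0.0000)
after link 2: o_2 = (2.1213, 2.1213, 3.0000)
after link 3: o_3 = (-0.7071, 2.1213, -0.4641)
after link 4: o_4 = (-0.4319, 0.3966, 1.7606)
after link 5: o_5 = (-2.2425, -0.4141, 2.0143)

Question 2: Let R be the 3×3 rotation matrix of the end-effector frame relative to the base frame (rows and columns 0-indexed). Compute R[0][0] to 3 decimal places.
End-effector x-axis (col 0 of R) = (-0.9053,-0.4053,0.1268)
R[0][0] = -0.9053

-0.905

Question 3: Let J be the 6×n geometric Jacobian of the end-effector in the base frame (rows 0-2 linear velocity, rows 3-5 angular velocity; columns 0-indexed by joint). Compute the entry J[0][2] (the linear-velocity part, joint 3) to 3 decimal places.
-0.697

axis z_2 = (-0.7071,0.7071,0.0000); lever o_n−o_2 = (-4.3638,-2.5354,-0.9857)
cross product → J_v[:, 2] = (-0.6970,-0.6970,4.8785)
J_ω[:, 2] = z_2
entry J[0][2] = -0.6970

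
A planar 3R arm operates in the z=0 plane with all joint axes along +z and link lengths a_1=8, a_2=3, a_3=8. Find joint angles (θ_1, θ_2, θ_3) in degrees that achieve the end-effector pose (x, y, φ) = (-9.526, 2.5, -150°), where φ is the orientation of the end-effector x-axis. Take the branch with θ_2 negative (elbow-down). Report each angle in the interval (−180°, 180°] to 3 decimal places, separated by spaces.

133.571 -120.002 -163.569

wrist centre = target − a_3·(cos φ, sin φ) = (-2.5978, 6.5000)
cos θ_2 = (48.9985−8²−3²)/(2·8·3) = -0.5000; θ_2 = -120.0020° (elbow-down)
β = atan2(6.5000,-2.5978) = 111.7847°; ψ = atan2(-2.5980,6.4999) = -21.7867°
θ_1 = β − ψ = 133.5713°
θ_3 = φ − θ_1 − θ_2 = -163.5693° (wrapped to (-180°,180°])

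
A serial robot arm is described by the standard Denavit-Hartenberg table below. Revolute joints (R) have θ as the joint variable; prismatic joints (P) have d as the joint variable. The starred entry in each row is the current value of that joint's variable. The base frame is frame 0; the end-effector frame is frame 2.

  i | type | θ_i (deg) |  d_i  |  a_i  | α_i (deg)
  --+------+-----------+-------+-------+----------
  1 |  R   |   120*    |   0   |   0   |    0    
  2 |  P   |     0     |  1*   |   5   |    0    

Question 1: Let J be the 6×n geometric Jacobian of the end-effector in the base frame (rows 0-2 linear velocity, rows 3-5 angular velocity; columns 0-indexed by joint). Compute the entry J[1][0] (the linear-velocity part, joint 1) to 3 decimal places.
-2.500

axis z_0 = ẑ; lever o_n−o_0 = (-2.5000,4.3301,1.0000)
cross product → J_v[:, 0] = (-4.3301,-2.5000,0.0000)
J_ω[:, 0] = z_0
entry J[1][0] = -2.5000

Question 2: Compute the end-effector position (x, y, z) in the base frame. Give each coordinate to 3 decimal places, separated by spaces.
-2.500 4.330 1.000

after link 1: o_1 = (0.0000, 0.0000, 0.0000)
after link 2: o_2 = (-2.5000, 4.3301, 1.0000)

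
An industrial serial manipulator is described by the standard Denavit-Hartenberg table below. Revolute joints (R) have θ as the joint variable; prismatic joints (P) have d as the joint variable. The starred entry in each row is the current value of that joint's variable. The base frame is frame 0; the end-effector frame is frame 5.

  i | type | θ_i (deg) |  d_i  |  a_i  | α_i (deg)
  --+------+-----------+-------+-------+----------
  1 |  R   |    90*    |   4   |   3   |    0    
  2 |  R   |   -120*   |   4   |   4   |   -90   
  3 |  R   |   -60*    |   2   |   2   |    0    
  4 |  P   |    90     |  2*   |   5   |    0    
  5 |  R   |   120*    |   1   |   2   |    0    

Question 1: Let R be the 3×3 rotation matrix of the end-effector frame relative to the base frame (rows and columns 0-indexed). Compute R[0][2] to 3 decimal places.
End-effector z-axis (col 2 of R) = (0.5000,0.8660,0.0000)
R[0][2] = 0.5000

0.500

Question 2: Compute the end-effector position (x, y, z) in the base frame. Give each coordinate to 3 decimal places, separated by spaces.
after link 1: o_1 = (0.0000, 3.0000, 4.0000)
after link 2: o_2 = (3.4641, 1.0000, 8.0000)
after link 3: o_3 = (5.3301, 2.2321, 9.7321)
after link 4: o_4 = (10.0801, 1.7990, 7.2321)
after link 5: o_5 = (9.0801, 3.5311, 6.2321)

9.080 3.531 6.232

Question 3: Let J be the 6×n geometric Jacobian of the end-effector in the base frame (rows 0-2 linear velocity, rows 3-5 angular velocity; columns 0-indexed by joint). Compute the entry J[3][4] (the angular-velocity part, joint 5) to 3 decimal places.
axis z_4 = (0.5000,0.8660,0.0000); lever o_n−o_4 = (-1.0000,1.7321,-1.0000)
cross product → J_v[:, 4] = (-0.8660,0.5000,1.7321)
J_ω[:, 4] = z_4
entry J[3][4] = 0.5000

0.500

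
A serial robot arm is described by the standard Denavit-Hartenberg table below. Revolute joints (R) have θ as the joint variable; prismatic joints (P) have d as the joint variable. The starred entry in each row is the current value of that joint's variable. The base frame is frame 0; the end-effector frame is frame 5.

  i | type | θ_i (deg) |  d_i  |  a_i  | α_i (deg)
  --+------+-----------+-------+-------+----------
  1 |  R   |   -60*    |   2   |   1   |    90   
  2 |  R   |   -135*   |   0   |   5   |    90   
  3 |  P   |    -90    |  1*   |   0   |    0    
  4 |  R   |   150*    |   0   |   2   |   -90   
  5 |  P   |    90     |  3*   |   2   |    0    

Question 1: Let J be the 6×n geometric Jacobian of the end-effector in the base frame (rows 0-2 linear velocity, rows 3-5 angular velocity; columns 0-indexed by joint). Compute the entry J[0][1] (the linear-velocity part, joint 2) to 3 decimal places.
1.556

axis z_1 = (-0.8660,-0.5000,0.0000); lever o_n−o_1 = (-3.6482,-0.1452,-3.1126)
cross product → J_v[:, 1] = (1.5563,-2.6956,-1.6984)
J_ω[:, 1] = z_1
entry J[0][1] = 1.5563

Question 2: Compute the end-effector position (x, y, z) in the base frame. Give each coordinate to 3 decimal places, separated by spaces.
-3.148 -1.011 -1.113

after link 1: o_1 = (0.5000, -0.8660, 2.0000)
after link 2: o_2 = (-1.2678, 2.1958, -1.5355)
after link 3: o_3 = (-1.6213, 2.8082, -0.8284)
after link 4: o_4 = (-3.4749, 2.5546, -1.5355)
after link 5: o_5 = (-3.1482, -1.0112, -1.1126)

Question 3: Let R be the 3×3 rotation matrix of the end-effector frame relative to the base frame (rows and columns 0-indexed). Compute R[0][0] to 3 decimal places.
End-effector x-axis (col 0 of R) = (0.3536,-0.6124,-0.7071)
R[0][0] = 0.3536

0.354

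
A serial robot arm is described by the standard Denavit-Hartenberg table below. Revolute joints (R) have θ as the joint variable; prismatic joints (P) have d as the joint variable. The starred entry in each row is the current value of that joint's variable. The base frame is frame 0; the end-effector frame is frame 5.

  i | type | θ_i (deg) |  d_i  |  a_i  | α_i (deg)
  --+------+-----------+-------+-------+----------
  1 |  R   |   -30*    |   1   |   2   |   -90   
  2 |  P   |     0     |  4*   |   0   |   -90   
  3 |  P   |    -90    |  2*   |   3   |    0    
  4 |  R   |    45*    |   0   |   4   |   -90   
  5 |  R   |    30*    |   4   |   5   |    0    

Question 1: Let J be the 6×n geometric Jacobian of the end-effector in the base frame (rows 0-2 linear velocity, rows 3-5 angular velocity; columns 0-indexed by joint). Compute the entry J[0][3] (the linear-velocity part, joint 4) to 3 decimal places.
-1.708

axis z_3 = (0.0000,0.0000,-1.0000); lever o_n−o_3 = (9.0816,-1.7077,2.5000)
cross product → J_v[:, 3] = (-1.7077,-9.0816,-0.0000)
J_ω[:, 3] = z_3
entry J[0][3] = -1.7077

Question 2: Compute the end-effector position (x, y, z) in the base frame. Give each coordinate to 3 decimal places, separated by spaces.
14.314 3.354 1.500

after link 1: o_1 = (1.7321, -1.0000, 1.0000)
after link 2: o_2 = (3.7321, 2.4641, 1.0000)
after link 3: o_3 = (5.2321, 5.0622, -1.0000)
after link 4: o_4 = (9.0958, 6.0975, -1.0000)
after link 5: o_5 = (14.3136, 3.3545, 1.5000)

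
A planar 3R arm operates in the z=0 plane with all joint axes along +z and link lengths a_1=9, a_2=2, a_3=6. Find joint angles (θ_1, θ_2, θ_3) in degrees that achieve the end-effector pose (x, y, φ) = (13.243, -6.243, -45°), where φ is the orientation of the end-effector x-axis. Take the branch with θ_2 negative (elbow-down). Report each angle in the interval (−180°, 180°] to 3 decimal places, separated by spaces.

-0.002 -89.987 44.990

wrist centre = target − a_3·(cos φ, sin φ) = (9.0004, -2.0004)
cos θ_2 = (85.0079−9²−2²)/(2·9·2) = 0.0002; θ_2 = -89.9874° (elbow-down)
β = atan2(-2.0004,9.0004) = -12.5305°; ψ = atan2(-2.0000,9.0004) = -12.5282°
θ_1 = β − ψ = -0.0023°
θ_3 = φ − θ_1 − θ_2 = 44.9897° (wrapped to (-180°,180°])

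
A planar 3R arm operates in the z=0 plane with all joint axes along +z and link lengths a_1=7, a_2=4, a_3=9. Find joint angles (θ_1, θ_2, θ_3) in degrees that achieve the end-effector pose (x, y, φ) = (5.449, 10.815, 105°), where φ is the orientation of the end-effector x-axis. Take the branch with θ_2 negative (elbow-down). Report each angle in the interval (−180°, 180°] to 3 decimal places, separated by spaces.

45.001 -89.995 149.994

wrist centre = target − a_3·(cos φ, sin φ) = (7.7784, 2.1217)
cos θ_2 = (65.0045−7²−4²)/(2·7·4) = 0.0001; θ_2 = -89.9954° (elbow-down)
β = atan2(2.1217,7.7784) = 15.2571°; ψ = atan2(-4.0000,7.0003) = -29.7437°
θ_1 = β − ψ = 45.0009°
θ_3 = φ − θ_1 − θ_2 = 149.9945° (wrapped to (-180°,180°])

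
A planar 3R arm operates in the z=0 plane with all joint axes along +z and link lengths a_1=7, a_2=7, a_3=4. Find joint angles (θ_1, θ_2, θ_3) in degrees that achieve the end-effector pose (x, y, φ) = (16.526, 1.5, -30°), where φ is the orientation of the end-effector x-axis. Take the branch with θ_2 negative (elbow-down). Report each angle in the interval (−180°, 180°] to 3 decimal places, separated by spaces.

wrist centre = target − a_3·(cos φ, sin φ) = (13.0619, 3.5000)
cos θ_2 = (182.8632−7²−7²)/(2·7·7) = 0.8660; θ_2 = -30.0085° (elbow-down)
β = atan2(3.5000,13.0619) = 15.0003°; ψ = atan2(-3.5009,13.0617) = -15.0043°
θ_1 = β − ψ = 30.0046°
θ_3 = φ − θ_1 − θ_2 = -29.9960° (wrapped to (-180°,180°])

30.005 -30.009 -29.996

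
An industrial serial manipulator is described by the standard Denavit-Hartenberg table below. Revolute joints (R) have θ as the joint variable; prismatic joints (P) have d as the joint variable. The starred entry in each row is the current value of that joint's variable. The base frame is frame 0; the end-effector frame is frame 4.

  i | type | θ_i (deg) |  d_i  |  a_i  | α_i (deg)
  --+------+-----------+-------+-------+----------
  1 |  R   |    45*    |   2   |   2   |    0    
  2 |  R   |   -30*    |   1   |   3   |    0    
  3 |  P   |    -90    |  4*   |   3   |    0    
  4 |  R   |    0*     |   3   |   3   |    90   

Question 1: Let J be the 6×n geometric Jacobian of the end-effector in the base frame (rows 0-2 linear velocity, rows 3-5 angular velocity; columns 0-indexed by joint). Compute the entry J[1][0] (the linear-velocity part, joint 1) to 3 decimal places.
axis z_0 = ẑ; lever o_n−o_0 = (5.8649,-3.6049,10.0000)
cross product → J_v[:, 0] = (3.6049,5.8649,-0.0000)
J_ω[:, 0] = z_0
entry J[1][0] = 5.8649

5.865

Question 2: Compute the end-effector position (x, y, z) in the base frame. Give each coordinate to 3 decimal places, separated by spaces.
5.865 -3.605 10.000

after link 1: o_1 = (1.4142, 1.4142, 2.0000)
after link 2: o_2 = (4.3120, 2.1907, 3.0000)
after link 3: o_3 = (5.0884, -0.7071, 7.0000)
after link 4: o_4 = (5.8649, -3.6049, 10.0000)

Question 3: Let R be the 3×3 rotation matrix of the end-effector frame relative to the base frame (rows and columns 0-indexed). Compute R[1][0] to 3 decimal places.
-0.966

End-effector x-axis (col 0 of R) = (0.2588,-0.9659,0.0000)
R[1][0] = -0.9659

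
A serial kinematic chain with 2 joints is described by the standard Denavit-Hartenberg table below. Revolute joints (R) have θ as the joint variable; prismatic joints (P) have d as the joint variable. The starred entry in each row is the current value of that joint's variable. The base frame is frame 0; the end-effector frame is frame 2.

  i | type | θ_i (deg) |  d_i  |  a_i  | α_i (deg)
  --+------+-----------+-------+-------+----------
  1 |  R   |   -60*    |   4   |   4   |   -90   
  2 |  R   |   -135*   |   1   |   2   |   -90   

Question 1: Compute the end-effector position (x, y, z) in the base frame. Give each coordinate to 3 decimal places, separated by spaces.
2.159 -1.739 5.414

after link 1: o_1 = (2.0000, -3.4641, 4.0000)
after link 2: o_2 = (2.1589, -1.7394, 5.4142)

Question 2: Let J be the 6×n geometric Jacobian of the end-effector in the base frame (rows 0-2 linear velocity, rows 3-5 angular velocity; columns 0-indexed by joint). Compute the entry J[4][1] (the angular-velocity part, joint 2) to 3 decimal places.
axis z_1 = (0.8660,0.5000,0.0000); lever o_n−o_1 = (0.1589,1.7247,1.4142)
cross product → J_v[:, 1] = (0.7071,-1.2247,1.4142)
J_ω[:, 1] = z_1
entry J[4][1] = 0.5000

0.500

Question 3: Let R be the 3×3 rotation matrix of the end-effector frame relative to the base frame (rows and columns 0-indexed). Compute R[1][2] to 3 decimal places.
-0.612

End-effector z-axis (col 2 of R) = (0.3536,-0.6124,0.7071)
R[1][2] = -0.6124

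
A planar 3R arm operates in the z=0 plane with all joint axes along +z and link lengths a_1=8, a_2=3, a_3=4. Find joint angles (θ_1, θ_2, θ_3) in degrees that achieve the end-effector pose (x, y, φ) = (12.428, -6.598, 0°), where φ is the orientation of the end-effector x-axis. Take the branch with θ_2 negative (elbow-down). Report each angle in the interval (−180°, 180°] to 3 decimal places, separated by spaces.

-29.998 -30.011 60.008

wrist centre = target − a_3·(cos φ, sin φ) = (8.4280, -6.5980)
cos θ_2 = (114.5648−8²−3²)/(2·8·3) = 0.8659; θ_2 = -30.0106° (elbow-down)
β = atan2(-6.5980,8.4280) = -38.0562°; ψ = atan2(-1.5005,10.5978) = -8.0586°
θ_1 = β − ψ = -29.9976°
θ_3 = φ − θ_1 − θ_2 = 60.0082° (wrapped to (-180°,180°])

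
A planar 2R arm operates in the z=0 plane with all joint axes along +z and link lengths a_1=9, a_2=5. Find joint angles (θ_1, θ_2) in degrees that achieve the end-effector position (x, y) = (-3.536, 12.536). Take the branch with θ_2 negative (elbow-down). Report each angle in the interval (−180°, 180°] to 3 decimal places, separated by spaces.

cos θ_2 = (169.6546−9²−5²)/(2·9·5) = 0.7073; θ_2 = -44.9865° (elbow-down)
β = atan2(12.5360,-3.5360) = 105.7520°; ψ = atan2(-3.5347,12.5364) = -15.7461°
θ_1 = β − ψ = 121.4981°

121.498 -44.987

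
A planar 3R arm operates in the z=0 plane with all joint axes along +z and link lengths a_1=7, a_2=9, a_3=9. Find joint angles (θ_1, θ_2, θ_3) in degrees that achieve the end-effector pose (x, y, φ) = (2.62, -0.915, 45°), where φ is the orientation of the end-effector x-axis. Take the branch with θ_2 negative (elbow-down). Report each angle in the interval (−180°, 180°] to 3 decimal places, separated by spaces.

wrist centre = target − a_3·(cos φ, sin φ) = (-3.7440, -7.2790)
cos θ_2 = (67.0005−7²−9²)/(2·7·9) = -0.5000; θ_2 = -119.9997° (elbow-down)
β = atan2(-7.2790,-3.7440) = -117.2192°; ψ = atan2(-7.7942,2.5000) = -72.2161°
θ_1 = β − ψ = -45.0030°
θ_3 = φ − θ_1 − θ_2 = -149.9972° (wrapped to (-180°,180°])

-45.003 -120.000 -149.997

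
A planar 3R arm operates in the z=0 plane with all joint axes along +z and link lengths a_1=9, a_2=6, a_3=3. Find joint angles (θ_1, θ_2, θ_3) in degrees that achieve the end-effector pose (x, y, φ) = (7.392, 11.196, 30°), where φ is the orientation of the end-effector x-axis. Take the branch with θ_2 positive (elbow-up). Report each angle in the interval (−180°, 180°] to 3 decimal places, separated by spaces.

wrist centre = target − a_3·(cos φ, sin φ) = (4.7939, 9.6960)
cos θ_2 = (116.9941−9²−6²)/(2·9·6) = -0.0001; θ_2 = 90.0031° (elbow-up)
β = atan2(9.6960,4.7939) = 63.6912°; ψ = atan2(6.0000,8.9997) = 33.6910°
θ_1 = β − ψ = 30.0001°
θ_3 = φ − θ_1 − θ_2 = -90.0032° (wrapped to (-180°,180°])

30.000 90.003 -90.003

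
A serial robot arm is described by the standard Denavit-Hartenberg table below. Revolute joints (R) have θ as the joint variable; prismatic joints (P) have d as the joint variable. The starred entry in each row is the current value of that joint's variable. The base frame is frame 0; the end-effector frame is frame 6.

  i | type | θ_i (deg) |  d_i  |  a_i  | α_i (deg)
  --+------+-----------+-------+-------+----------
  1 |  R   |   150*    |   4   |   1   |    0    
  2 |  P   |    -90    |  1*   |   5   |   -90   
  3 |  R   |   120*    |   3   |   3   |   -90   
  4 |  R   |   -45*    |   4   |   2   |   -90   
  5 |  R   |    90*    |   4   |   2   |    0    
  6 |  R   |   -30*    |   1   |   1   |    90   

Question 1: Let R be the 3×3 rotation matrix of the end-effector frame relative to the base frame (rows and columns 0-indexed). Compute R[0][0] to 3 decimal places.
-0.020

End-effector x-axis (col 0 of R) = (-0.0196,0.6732,-0.7392)
R[0][0] = -0.0196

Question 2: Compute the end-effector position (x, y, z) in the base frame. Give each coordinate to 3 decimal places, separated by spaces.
-2.000 1.000 -1.624

after link 1: o_1 = (-0.8660, 0.5000, 4.0000)
after link 2: o_2 = (1.6340, 4.8301, 5.0000)
after link 3: o_3 = (-1.7141, 5.0311, 2.4019)
after link 4: o_4 = (-5.0245, 2.1258, 3.1772)
after link 5: o_5 = (-2.4160, 0.9869, -0.2723)
after link 6: o_6 = (-2.0000, 1.0003, -1.6239)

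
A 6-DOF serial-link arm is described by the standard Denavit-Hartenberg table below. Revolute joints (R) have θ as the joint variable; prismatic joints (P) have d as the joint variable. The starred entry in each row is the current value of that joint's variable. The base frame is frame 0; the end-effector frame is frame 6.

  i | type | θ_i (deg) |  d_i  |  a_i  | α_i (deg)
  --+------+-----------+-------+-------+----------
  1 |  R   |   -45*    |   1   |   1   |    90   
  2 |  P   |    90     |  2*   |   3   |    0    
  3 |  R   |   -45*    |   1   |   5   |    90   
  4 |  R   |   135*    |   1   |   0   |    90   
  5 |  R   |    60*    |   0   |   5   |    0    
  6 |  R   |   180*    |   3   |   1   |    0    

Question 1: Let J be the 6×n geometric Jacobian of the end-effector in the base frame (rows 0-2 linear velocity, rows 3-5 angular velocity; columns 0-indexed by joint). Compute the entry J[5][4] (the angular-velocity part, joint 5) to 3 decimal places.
axis z_4 = (-0.1464,-0.8536,0.5000); lever o_n−o_4 = (-0.4144,-4.5856,-1.9495)
cross product → J_v[:, 4] = (3.9568,-0.4927,0.3178)
J_ω[:, 4] = z_4
entry J[5][4] = 0.5000

0.500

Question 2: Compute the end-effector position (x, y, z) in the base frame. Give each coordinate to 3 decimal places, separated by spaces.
1.171 -10.414 4.879

after link 1: o_1 = (0.7071, -0.7071, 1.0000)
after link 2: o_2 = (-0.7071, -2.1213, 4.0000)
after link 3: o_3 = (1.0858, -5.3284, 7.5355)
after link 4: o_4 = (1.5858, -5.8284, 6.8284)
after link 5: o_5 = (1.6170, -8.3596, 2.5166)
after link 6: o_6 = (1.1714, -10.4140, 4.8789)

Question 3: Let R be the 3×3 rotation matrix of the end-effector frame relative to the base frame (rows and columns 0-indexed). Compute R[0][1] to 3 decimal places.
End-effector y-axis (col 1 of R) = (-0.9892,0.1232,-0.0795)
R[0][1] = -0.9892

-0.989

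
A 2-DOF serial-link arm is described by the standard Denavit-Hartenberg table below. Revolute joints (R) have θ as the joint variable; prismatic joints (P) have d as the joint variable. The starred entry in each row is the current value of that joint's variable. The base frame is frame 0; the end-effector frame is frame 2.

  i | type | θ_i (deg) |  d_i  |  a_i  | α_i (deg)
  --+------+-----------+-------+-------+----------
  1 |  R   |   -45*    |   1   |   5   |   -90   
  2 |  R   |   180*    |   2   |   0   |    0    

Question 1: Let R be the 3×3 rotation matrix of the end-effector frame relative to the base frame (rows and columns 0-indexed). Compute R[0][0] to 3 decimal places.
-0.707

End-effector x-axis (col 0 of R) = (-0.7071,0.7071,-0.0000)
R[0][0] = -0.7071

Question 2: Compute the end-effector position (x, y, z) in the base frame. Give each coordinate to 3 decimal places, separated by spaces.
4.950 -2.121 1.000

after link 1: o_1 = (3.5355, -3.5355, 1.0000)
after link 2: o_2 = (4.9497, -2.1213, 1.0000)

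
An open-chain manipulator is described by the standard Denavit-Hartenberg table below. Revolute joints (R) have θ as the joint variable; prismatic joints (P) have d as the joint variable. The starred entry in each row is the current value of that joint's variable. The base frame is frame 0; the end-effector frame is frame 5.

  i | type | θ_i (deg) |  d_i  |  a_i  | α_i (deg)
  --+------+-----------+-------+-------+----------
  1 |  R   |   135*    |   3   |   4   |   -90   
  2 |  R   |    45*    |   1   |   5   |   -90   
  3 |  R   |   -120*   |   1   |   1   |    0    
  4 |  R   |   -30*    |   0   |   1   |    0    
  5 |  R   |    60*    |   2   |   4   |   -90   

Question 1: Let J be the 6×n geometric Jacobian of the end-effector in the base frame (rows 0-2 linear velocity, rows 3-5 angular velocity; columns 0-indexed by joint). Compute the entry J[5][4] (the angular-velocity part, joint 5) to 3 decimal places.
axis z_4 = (0.5000,-0.5000,-0.7071); lever o_n−o_4 = (-1.8284,-3.8284,-1.4142)
cross product → J_v[:, 4] = (-2.0000,2.0000,-2.8284)
J_ω[:, 4] = z_4
entry J[5][4] = -0.7071

-0.707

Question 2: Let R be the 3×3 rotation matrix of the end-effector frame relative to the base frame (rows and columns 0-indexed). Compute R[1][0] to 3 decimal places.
End-effector x-axis (col 0 of R) = (-0.7071,-0.7071,0.0000)
R[1][0] = -0.7071

-0.707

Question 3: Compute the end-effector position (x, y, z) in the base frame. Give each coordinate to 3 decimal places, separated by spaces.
after link 1: o_1 = (-2.8284, 2.8284, 3.0000)
after link 2: o_2 = (-6.0355, 4.6213, -0.5355)
after link 3: o_3 = (-5.8979, 3.2589, -0.8891)
after link 4: o_4 = (-5.8184, 2.4724, -0.2767)
after link 5: o_5 = (-7.6469, -1.3560, -1.6909)

-7.647 -1.356 -1.691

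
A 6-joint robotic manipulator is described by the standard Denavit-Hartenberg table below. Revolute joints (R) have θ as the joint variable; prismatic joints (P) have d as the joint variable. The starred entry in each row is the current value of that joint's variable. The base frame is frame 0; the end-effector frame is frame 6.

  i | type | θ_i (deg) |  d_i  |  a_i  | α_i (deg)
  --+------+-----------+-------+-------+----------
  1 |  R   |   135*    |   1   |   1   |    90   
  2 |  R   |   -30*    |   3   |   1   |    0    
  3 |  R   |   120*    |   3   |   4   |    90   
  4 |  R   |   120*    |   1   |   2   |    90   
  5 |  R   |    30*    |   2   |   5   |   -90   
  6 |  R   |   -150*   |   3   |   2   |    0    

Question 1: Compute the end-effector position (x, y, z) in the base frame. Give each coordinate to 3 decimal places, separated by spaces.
2.323 12.362 5.433

after link 1: o_1 = (-0.7071, 0.7071, 1.0000)
after link 2: o_2 = (0.8018, 3.4408, 0.5000)
after link 3: o_3 = (2.9232, 5.5621, 4.5000)
after link 4: o_4 = (3.4408, 7.4940, 3.5000)
after link 5: o_5 = (5.0318, 12.6205, 3.0670)
after link 6: o_6 = (2.3235, 12.3617, 5.4330)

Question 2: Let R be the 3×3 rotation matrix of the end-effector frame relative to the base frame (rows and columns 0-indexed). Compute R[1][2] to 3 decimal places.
End-effector z-axis (col 2 of R) = (-0.9186,0.3062,0.2500)
R[1][2] = 0.3062

0.306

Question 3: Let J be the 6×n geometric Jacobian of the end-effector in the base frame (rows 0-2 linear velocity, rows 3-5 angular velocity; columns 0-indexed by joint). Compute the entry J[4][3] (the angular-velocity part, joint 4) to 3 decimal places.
0.707

axis z_3 = (-0.7071,0.7071,-0.0000); lever o_n−o_3 = (-0.5997,6.7996,0.9330)
cross product → J_v[:, 3] = (0.6597,0.6597,-4.3840)
J_ω[:, 3] = z_3
entry J[4][3] = 0.7071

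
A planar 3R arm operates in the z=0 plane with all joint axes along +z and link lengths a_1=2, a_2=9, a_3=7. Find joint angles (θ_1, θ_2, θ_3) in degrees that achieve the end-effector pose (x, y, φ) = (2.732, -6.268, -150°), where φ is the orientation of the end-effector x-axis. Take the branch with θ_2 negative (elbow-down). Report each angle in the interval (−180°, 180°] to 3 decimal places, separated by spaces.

wrist centre = target − a_3·(cos φ, sin φ) = (8.7942, -2.7680)
cos θ_2 = (84.9994−2²−9²)/(2·2·9) = -0.0000; θ_2 = -90.0010° (elbow-down)
β = atan2(-2.7680,8.7942) = -17.4716°; ψ = atan2(-9.0000,1.9998) = -77.4721°
θ_1 = β − ψ = 60.0005°
θ_3 = φ − θ_1 − θ_2 = -119.9996° (wrapped to (-180°,180°])

60.001 -90.001 -120.000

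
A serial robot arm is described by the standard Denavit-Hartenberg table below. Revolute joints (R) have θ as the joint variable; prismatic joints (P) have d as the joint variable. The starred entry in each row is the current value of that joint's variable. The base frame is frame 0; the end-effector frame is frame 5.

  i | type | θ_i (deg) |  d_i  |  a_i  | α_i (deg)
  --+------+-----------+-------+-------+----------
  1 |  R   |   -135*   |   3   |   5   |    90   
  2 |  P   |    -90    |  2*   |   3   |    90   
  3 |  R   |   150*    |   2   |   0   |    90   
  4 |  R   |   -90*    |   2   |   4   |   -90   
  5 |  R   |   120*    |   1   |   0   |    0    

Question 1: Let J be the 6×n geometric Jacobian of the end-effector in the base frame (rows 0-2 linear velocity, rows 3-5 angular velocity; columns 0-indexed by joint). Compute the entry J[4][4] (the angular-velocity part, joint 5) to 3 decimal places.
0.354

axis z_4 = (-0.3536,0.3536,0.8660); lever o_n−o_4 = (-0.3536,0.3536,0.8660)
cross product → J_v[:, 4] = (0.0000,-0.0000,0.0000)
J_ω[:, 4] = z_4
entry J[4][4] = 0.3536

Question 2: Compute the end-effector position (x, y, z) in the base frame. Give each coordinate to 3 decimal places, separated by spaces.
-7.942 -1.957 -0.134

after link 1: o_1 = (-3.5355, -3.5355, 3.0000)
after link 2: o_2 = (-4.9497, -2.1213, 0.0000)
after link 3: o_3 = (-3.5355, -0.7071, 0.0000)
after link 4: o_4 = (-7.5887, -2.3108, -1.0000)
after link 5: o_5 = (-7.9423, -1.9572, -0.1340)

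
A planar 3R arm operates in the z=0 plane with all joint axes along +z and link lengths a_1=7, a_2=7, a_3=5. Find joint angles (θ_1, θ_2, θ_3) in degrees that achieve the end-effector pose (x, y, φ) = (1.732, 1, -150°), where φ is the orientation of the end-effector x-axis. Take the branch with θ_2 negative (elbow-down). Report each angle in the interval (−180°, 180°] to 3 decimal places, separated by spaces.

90.000 -120.000 -120.000

wrist centre = target − a_3·(cos φ, sin φ) = (6.0621, 3.5000)
cos θ_2 = (48.9994−7²−7²)/(2·7·7) = -0.5000; θ_2 = -120.0004° (elbow-down)
β = atan2(3.5000,6.0621) = 30.0002°; ψ = atan2(-6.0622,3.5000) = -60.0002°
θ_1 = β − ψ = 90.0004°
θ_3 = φ − θ_1 − θ_2 = -120.0000° (wrapped to (-180°,180°])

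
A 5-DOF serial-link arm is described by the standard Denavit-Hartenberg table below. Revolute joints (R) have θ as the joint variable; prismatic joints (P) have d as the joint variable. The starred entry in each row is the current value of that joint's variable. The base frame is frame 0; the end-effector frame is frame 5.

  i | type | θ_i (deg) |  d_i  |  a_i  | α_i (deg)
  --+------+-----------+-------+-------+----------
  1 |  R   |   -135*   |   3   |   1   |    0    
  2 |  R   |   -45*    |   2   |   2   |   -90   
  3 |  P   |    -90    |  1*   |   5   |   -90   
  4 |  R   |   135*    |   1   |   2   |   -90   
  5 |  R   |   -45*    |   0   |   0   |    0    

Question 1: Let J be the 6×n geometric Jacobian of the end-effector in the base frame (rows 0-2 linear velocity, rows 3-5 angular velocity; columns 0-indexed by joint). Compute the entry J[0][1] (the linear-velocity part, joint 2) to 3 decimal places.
axis z_1 = (0.0000,0.0000,1.0000); lever o_n−o_1 = (-3.0000,0.4142,5.5858)
cross product → J_v[:, 1] = (-0.4142,-3.0000,0.0000)
J_ω[:, 1] = z_1
entry J[0][1] = -0.4142

-0.414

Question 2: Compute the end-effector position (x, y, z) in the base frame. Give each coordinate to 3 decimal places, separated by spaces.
-3.707 -0.293 8.586

after link 1: o_1 = (-0.7071, -0.7071, 3.0000)
after link 2: o_2 = (-2.7071, -0.7071, 5.0000)
after link 3: o_3 = (-2.7071, -1.7071, 10.0000)
after link 4: o_4 = (-3.7071, -0.2929, 8.5858)
after link 5: o_5 = (-3.7071, -0.2929, 8.5858)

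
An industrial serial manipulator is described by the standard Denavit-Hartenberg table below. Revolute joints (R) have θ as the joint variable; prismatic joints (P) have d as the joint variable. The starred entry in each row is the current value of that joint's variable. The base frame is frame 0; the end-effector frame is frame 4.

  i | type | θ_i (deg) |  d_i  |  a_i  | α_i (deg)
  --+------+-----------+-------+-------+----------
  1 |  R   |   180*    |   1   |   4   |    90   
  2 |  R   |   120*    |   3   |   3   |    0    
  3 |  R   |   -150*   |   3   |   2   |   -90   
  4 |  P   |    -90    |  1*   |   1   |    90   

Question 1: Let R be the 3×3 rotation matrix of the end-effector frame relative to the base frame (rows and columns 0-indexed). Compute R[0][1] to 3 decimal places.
-0.500

End-effector y-axis (col 1 of R) = (-0.5000,0.0000,0.8660)
R[0][1] = -0.5000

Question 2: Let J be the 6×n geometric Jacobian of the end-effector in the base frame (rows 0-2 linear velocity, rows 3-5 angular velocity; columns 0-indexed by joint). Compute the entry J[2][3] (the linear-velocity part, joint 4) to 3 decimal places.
0.866

prismatic axis z_3 = (-0.5000,0.0000,0.8660)
J_v[:, 3] = z_3; J_ω[:, 3] = (0,0,0)
entry J[2][3] = 0.8660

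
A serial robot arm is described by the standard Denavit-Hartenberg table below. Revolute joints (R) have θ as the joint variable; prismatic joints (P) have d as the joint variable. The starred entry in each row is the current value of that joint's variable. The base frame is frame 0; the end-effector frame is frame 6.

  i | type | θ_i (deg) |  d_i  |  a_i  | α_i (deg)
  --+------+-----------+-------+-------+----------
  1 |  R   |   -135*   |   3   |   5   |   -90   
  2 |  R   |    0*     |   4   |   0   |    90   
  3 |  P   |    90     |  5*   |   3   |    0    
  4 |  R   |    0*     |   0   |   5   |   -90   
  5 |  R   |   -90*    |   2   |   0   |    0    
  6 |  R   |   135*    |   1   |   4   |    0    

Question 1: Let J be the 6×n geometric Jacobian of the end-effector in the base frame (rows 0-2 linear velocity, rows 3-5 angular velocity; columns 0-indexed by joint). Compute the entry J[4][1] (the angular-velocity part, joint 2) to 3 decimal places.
-0.707

axis z_1 = (0.7071,-0.7071,0.0000); lever o_n−o_1 = (12.6066,-8.3640,2.1716)
cross product → J_v[:, 1] = (-1.5355,-1.5355,3.0000)
J_ω[:, 1] = z_1
entry J[4][1] = -0.7071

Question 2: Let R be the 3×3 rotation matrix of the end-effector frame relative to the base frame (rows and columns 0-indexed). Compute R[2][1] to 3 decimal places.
End-effector y-axis (col 1 of R) = (-0.5000,0.5000,-0.7071)
R[2][1] = -0.7071

-0.707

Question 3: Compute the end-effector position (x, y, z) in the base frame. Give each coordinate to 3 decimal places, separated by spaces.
9.071 -11.899 5.172

after link 1: o_1 = (-3.5355, -3.5355, 3.0000)
after link 2: o_2 = (-0.7071, -6.3640, 3.0000)
after link 3: o_3 = (1.4142, -8.4853, 8.0000)
after link 4: o_4 = (4.9497, -12.0208, 8.0000)
after link 5: o_5 = (6.3640, -10.6066, 8.0000)
after link 6: o_6 = (9.0711, -11.8995, 5.1716)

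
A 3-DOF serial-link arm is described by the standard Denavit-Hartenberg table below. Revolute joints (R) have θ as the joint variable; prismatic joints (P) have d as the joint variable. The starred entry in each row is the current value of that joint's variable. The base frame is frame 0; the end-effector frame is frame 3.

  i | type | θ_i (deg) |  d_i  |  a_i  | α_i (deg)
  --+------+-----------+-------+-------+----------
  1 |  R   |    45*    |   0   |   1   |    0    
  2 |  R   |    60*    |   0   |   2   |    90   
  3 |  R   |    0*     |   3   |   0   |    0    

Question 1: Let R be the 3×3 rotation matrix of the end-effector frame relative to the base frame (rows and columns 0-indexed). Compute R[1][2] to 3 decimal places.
0.259

End-effector z-axis (col 2 of R) = (0.9659,0.2588,0.0000)
R[1][2] = 0.2588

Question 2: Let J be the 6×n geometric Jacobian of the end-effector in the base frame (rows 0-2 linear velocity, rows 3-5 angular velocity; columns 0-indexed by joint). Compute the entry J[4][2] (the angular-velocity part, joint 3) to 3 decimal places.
axis z_2 = (0.9659,0.2588,0.0000); lever o_n−o_2 = (2.8978,0.7765,0.0000)
cross product → J_v[:, 2] = (0.0000,0.0000,-0.0000)
J_ω[:, 2] = z_2
entry J[4][2] = 0.2588

0.259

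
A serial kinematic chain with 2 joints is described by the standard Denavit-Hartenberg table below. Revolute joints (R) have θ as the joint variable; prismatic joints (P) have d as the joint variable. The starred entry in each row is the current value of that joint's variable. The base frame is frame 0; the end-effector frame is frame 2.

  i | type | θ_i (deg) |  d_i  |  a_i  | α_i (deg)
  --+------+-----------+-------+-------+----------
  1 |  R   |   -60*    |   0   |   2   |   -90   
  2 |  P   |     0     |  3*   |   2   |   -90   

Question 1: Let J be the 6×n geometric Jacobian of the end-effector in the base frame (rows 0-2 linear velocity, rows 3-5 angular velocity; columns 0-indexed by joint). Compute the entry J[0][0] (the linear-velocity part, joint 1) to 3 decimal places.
1.964

axis z_0 = ẑ; lever o_n−o_0 = (4.5981,-1.9641,0.0000)
cross product → J_v[:, 0] = (1.9641,4.5981,-0.0000)
J_ω[:, 0] = z_0
entry J[0][0] = 1.9641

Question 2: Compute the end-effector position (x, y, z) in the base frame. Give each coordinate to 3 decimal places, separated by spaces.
4.598 -1.964 0.000

after link 1: o_1 = (1.0000, -1.7321, 0.0000)
after link 2: o_2 = (4.5981, -1.9641, 0.0000)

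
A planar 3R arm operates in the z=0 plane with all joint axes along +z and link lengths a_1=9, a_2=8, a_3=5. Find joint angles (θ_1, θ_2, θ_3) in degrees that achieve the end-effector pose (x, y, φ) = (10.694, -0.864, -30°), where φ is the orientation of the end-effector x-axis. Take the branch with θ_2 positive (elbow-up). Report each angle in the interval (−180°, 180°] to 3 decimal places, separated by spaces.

wrist centre = target − a_3·(cos φ, sin φ) = (6.3639, 1.6360)
cos θ_2 = (43.1754−9²−8²)/(2·9·8) = -0.7071; θ_2 = 135.0007° (elbow-up)
β = atan2(1.6360,6.3639) = 14.4172°; ψ = atan2(5.6568,3.3431) = 59.4175°
θ_1 = β − ψ = -45.0004°
θ_3 = φ − θ_1 − θ_2 = -120.0004° (wrapped to (-180°,180°])

-45.000 135.001 -120.000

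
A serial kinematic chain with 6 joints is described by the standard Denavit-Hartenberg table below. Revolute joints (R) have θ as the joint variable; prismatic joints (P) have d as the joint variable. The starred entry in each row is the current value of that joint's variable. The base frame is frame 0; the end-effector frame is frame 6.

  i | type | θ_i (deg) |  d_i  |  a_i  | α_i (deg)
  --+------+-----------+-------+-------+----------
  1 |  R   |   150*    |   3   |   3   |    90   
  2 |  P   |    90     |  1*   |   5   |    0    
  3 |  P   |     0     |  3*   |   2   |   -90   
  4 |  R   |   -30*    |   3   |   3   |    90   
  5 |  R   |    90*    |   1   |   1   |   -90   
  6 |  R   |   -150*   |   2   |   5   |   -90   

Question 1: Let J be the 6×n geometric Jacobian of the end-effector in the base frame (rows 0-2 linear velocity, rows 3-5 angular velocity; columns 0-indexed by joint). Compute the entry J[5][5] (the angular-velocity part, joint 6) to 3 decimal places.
-0.866

axis z_5 = (-0.2500,-0.4330,-0.8660); lever o_n−o_5 = (-3.1675,3.1740,-2.9821)
cross product → J_v[:, 5] = (4.0401,1.9976,-2.1651)
J_ω[:, 5] = z_5
entry J[5][5] = -0.8660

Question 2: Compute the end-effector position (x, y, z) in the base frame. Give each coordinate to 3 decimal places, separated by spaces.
0.882 8.187 9.116

after link 1: o_1 = (-2.5981, 1.5000, 3.0000)
after link 2: o_2 = (-2.0981, 2.3660, 8.0000)
after link 3: o_3 = (-0.5981, 4.9641, 10.0000)
after link 4: o_4 = (2.7500, 4.7631, 12.5981)
after link 5: o_5 = (4.0490, 5.0131, 12.0981)
after link 6: o_6 = (0.8816, 8.1872, 9.1160)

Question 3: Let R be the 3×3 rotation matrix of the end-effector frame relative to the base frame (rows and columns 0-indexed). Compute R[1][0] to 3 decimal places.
End-effector x-axis (col 0 of R) = (-0.5335,0.8080,-0.2500)
R[1][0] = 0.8080

0.808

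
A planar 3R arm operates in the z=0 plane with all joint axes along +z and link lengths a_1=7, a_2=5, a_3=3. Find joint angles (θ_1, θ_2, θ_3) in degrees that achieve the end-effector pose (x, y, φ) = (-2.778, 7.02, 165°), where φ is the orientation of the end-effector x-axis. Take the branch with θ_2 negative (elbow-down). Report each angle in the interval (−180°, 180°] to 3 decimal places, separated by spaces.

wrist centre = target − a_3·(cos φ, sin φ) = (0.1198, 6.2435)
cos θ_2 = (38.9962−7²−5²)/(2·7·5) = -0.5001; θ_2 = -120.0036° (elbow-down)
β = atan2(6.2435,0.1198) = 88.9010°; ψ = atan2(-4.3300,4.4997) = -43.8986°
θ_1 = β − ψ = 132.7995°
θ_3 = φ − θ_1 − θ_2 = 152.2041° (wrapped to (-180°,180°])

132.800 -120.004 152.204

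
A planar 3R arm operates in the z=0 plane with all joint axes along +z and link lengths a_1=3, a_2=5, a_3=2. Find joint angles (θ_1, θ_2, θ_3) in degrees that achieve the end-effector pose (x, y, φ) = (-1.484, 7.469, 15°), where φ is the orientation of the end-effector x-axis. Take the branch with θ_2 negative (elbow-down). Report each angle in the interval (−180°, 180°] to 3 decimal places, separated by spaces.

wrist centre = target − a_3·(cos φ, sin φ) = (-3.4159, 6.9514)
cos θ_2 = (59.9895−3²−5²)/(2·3·5) = 0.8663; θ_2 = -29.9667° (elbow-down)
β = atan2(6.9514,-3.4159) = 116.1692°; ψ = atan2(-2.4975,7.3316) = -18.8113°
θ_1 = β − ψ = 134.9805°
θ_3 = φ − θ_1 − θ_2 = -90.0138° (wrapped to (-180°,180°])

134.980 -29.967 -90.014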